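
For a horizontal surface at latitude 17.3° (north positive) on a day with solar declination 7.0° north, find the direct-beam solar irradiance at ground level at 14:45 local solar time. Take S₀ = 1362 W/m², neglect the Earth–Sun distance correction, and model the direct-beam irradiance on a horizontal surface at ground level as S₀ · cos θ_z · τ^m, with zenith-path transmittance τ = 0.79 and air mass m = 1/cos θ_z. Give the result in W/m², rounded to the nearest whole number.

Hour angle H = 15° × (14.75 − 12) = 41.25°.
With φ = 17.3°, δ = 7.0°, H = 41.25°: sin φ sin δ = 0.0362, cos φ cos δ cos H = 0.7125, so cos θ_z = 0.7487.
Air mass m = 1/cos θ_z = 1/0.7487 = 1.336; τ^m = 0.79^1.336 = 0.7298.
Surface direct beam = 1362 × 0.7487 × 0.7298 = 744.20 W/m².

744 W/m²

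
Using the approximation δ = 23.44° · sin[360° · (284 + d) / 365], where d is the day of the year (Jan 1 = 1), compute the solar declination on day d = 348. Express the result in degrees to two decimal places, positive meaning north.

-23.28°

360 × (284 + 348) / 365 = 623.342°; sin(623.342°) = -0.9933.
δ = 23.44 × -0.9933 = -23.283° ≈ -23.28°.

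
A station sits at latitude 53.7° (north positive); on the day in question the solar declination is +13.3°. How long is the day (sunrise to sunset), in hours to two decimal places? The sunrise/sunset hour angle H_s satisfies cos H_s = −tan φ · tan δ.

The sunset hour angle satisfies cos H_s = −tan φ tan δ = -0.3218, giving H_s = 108.77°.
Day length = 2 H_s / 15° h⁻¹ = 217.54° / 15 = 14.503 h.

14.50 hours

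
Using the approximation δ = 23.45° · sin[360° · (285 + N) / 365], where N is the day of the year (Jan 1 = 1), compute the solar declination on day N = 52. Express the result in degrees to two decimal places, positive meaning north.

360 × (285 + 52) / 365 = 332.384°; sin(332.384°) = -0.4635.
δ = 23.45 × -0.4635 = -10.869° ≈ -10.87°.

-10.87°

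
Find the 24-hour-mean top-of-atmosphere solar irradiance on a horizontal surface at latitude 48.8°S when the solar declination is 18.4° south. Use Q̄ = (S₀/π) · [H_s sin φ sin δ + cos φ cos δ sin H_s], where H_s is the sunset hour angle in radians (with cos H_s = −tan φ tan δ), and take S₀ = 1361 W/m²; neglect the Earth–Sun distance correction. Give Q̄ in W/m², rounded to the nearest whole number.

452 W/m²

−tan φ tan δ = −(-1.1423)(-0.3327) = -0.3800; H_s = arccos(-0.3800) = 112.33°. In radians, H_s = 1.9605.
H_s sin φ sin δ = 1.9605 × -0.7524 × -0.3156 = 0.4655.
cos φ cos δ sin H_s = 0.6587 × 0.9489 × 0.9250 = 0.5782.
Q̄ = (1361/π) × (0.4655 + 0.5782) = 433.22 × 1.0437 = 452.15 W/m².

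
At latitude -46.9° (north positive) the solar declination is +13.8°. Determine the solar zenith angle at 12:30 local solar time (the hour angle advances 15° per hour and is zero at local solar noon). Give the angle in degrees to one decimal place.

Hour angle H = 15° × (12.5 − 12) = 7.50°.
cos θ_z = sin φ sin δ + cos φ cos δ cos H = (-0.7302)(0.2385) + (0.6833)(0.9711)(0.9914) = 0.4837.
θ_z = arccos(0.4837) = 61.07°.

61.1°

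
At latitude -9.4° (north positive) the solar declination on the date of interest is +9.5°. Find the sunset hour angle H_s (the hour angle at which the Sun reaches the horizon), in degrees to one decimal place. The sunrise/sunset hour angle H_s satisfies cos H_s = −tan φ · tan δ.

The sunset hour angle satisfies cos H_s = −tan φ tan δ = 0.0277, giving H_s = 88.41°.

88.4°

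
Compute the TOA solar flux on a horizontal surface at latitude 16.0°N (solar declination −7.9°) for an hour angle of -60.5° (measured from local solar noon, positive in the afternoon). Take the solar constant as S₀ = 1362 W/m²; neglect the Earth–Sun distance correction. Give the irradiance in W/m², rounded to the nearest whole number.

With φ = 16.0°, δ = -7.9°, H = -60.50°: sin φ sin δ = -0.0379, cos φ cos δ cos H = 0.4689, so cos θ_z = 0.4310.
Top-of-atmosphere irradiance = S₀ cos θ_z = 1362 × 0.4310 = 587.02 W/m².

587 W/m²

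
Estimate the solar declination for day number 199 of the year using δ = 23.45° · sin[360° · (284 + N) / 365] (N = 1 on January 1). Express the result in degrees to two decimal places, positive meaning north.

+21.01°

360 × (284 + 199) / 365 = 476.384°; sin(476.384°) = 0.8958.
δ = 23.45 × 0.8958 = 21.007° ≈ +21.01°.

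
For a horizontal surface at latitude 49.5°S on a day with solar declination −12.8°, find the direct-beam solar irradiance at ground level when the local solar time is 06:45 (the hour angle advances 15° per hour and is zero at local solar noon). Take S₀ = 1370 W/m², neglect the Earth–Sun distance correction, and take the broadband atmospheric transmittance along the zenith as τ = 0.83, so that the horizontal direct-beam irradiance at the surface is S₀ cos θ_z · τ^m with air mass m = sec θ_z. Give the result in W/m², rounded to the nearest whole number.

Hour angle H = 15° × (6.75 − 12) = -78.75°.
cos θ_z = sin φ sin δ + cos φ cos δ cos H = (-0.7604)(-0.2215) + (0.6494)(0.9751)(0.1951) = 0.2920.
Air mass m = 1/cos θ_z = 1/0.2920 = 3.425; τ^m = 0.83^3.425 = 0.5283.
Surface direct beam = 1370 × 0.2920 × 0.5283 = 211.34 W/m².

211 W/m²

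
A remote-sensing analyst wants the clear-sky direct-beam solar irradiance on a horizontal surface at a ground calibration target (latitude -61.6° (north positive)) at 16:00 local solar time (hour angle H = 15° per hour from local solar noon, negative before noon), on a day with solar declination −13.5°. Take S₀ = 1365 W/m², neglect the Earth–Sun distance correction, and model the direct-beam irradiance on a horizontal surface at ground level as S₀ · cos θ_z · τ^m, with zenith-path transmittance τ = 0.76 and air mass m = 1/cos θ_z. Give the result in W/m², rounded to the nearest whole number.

318 W/m²

Hour angle H = 15° × (16 − 12) = 60.00°.
With φ = -61.6°, δ = -13.5°, H = 60.00°: sin φ sin δ = 0.2053, cos φ cos δ cos H = 0.2312, so cos θ_z = 0.4365.
Air mass m = 1/cos θ_z = 1/0.4365 = 2.291; τ^m = 0.76^2.291 = 0.5333.
Surface direct beam = 1365 × 0.4365 × 0.5333 = 317.75 W/m².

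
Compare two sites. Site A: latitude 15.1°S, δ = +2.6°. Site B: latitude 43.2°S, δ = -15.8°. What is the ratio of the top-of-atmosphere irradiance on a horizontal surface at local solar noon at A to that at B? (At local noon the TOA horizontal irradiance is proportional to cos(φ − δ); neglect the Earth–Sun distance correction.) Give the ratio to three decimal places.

1.073

A: cos θ_z = cos(-15.1° − (2.6°)) = 0.9527.
B: cos θ_z = cos(-43.2° − (-15.8°)) = 0.8878.
Ratio A/B = 0.9527 / 0.8878 = 1.0731.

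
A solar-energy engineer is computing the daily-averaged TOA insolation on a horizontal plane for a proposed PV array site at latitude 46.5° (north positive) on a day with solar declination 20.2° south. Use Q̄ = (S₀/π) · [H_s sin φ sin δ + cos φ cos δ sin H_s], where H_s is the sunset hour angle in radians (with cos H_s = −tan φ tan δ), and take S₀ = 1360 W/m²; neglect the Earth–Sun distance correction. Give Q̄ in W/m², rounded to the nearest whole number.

131 W/m²

cos H_s = −tan(46.5°) · tan(-20.2°) = 0.3877, so H_s = arccos(0.3877) = 67.19°. In radians, H_s = 1.1727.
H_s sin φ sin δ = 1.1727 × 0.7254 × -0.3453 = -0.2937.
cos φ cos δ sin H_s = 0.6884 × 0.9385 × 0.9218 = 0.5955.
Q̄ = (1360/π) × (-0.2937 + 0.5955) = 432.90 × 0.3018 = 130.65 W/m².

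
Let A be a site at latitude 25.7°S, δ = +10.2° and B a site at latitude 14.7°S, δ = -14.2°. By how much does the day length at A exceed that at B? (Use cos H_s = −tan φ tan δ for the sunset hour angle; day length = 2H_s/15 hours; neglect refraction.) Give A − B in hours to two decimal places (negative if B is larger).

A: H_s = arccos(−tan -25.7° · tan 10.2°) = 85.03°, so 2H_s/15 = 11.3373 h.
B: H_s = arccos(−tan -14.7° · tan -14.2°) = 93.81°, so 2H_s/15 = 12.5080 h.
A − B = 11.3373 − 12.5080 = -1.1707 h.

-1.17 h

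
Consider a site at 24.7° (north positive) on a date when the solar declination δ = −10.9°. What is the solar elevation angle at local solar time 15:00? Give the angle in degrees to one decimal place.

Hour angle H = 15° × (15 − 12) = 45.00°.
With φ = 24.7°, δ = -10.9°, H = 45.00°: sin φ sin δ = -0.0790, cos φ cos δ cos H = 0.6308, so cos θ_z = 0.5518.
θ_z = arccos(0.5518) = 56.51°, so the elevation is 90° − 56.51° = 33.49°.

33.5°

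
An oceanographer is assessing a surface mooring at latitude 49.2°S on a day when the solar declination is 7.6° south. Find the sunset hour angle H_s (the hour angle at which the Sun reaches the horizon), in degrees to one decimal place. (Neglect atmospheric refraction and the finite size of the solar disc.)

98.9°

cos H_s = −tan(-49.2°) · tan(-7.6°) = -0.1546, so H_s = arccos(-0.1546) = 98.89°.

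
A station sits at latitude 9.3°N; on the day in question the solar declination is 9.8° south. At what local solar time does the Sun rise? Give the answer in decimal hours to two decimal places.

6.11 h

cos H_s = −tan(9.3°) · tan(-9.8°) = 0.0283, so H_s = arccos(0.0283) = 88.38°.
Sunrise is at 12 − H_s/15 = 12 − 5.892 = 6.108 h local solar time.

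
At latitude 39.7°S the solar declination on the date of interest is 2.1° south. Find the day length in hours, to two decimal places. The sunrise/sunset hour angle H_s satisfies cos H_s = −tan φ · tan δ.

−tan φ tan δ = −(-0.8302)(-0.0367) = -0.0305; H_s = arccos(-0.0305) = 91.75°.
Day length = 2 H_s / 15° h⁻¹ = 183.50° / 15 = 12.233 h.

12.23 hours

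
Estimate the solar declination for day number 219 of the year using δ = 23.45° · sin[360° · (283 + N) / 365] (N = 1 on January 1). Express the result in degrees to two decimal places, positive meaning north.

+16.55°

360 × (283 + 219) / 365 = 495.123°; sin(495.123°) = 0.7056.
δ = 23.45 × 0.7056 = 16.546° ≈ +16.55°.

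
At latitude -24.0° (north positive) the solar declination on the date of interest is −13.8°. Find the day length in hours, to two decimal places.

12.84 hours

The sunset hour angle satisfies cos H_s = −tan φ tan δ = -0.1094, giving H_s = 96.28°.
Day length = 2 H_s / 15° h⁻¹ = 192.56° / 15 = 12.837 h.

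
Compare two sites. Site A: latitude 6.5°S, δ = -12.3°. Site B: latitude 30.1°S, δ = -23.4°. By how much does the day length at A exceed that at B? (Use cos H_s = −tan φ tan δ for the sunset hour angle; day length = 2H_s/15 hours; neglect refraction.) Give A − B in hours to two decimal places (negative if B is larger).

A: H_s = arccos(−tan -6.5° · tan -12.3°) = 91.42°, so 2H_s/15 = 12.1893 h.
B: H_s = arccos(−tan -30.1° · tan -23.4°) = 104.53°, so 2H_s/15 = 13.9373 h.
A − B = 12.1893 − 13.9373 = -1.7480 h.

-1.75 h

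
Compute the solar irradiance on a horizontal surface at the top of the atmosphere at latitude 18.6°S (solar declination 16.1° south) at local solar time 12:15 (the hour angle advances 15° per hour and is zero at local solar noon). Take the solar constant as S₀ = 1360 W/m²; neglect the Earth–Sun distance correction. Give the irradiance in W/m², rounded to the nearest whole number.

Hour angle H = 15° × (12.25 − 12) = 3.75°.
cos θ_z = sin(-18.6°) sin(-16.1°) + cos(-18.6°) cos(-16.1°) cos(3.75°) = 0.0885 + 0.9086 = 0.9971.
Top-of-atmosphere irradiance = S₀ cos θ_z = 1360 × 0.9971 = 1356.06 W/m².

1356 W/m²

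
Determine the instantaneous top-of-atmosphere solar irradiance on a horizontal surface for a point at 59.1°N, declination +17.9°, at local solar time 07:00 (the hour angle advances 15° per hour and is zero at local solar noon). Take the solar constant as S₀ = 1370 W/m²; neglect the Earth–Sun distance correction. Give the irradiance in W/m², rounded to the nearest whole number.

Hour angle H = 15° × (7 − 12) = -75.00°.
With φ = 59.1°, δ = 17.9°, H = -75.00°: sin φ sin δ = 0.2637, cos φ cos δ cos H = 0.1265, so cos θ_z = 0.3902.
Top-of-atmosphere irradiance = S₀ cos θ_z = 1370 × 0.3902 = 534.57 W/m².

535 W/m²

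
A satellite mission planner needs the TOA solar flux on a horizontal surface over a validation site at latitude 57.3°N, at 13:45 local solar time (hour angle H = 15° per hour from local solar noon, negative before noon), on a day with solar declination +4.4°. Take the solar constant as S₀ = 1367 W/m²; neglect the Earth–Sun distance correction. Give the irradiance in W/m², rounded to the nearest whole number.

749 W/m²

Hour angle H = 15° × (13.75 − 12) = 26.25°.
cos θ_z = sin φ sin δ + cos φ cos δ cos H = (0.8415)(0.0767) + (0.5402)(0.9971)(0.8969) = 0.5476.
Top-of-atmosphere irradiance = S₀ cos θ_z = 1367 × 0.5476 = 748.57 W/m².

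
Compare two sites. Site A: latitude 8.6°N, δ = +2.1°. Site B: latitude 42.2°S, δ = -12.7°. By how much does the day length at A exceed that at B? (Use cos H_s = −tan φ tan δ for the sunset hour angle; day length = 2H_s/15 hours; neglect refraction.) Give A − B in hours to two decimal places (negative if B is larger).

-1.53 h

A: H_s = arccos(−tan 8.6° · tan 2.1°) = 90.32°, so 2H_s/15 = 12.0427 h.
B: H_s = arccos(−tan -42.2° · tan -12.7°) = 101.79°, so 2H_s/15 = 13.5720 h.
A − B = 12.0427 − 13.5720 = -1.5293 h.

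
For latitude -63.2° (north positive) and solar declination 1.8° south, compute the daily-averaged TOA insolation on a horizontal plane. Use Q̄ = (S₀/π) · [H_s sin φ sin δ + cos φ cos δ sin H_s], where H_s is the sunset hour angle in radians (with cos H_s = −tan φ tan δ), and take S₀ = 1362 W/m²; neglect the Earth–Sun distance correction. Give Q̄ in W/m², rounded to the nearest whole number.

215 W/m²

The sunset hour angle satisfies cos H_s = −tan φ tan δ = -0.0622, giving H_s = 93.57°. In radians, H_s = 1.6331.
H_s sin φ sin δ = 1.6331 × -0.8926 × -0.0314 = 0.0458.
cos φ cos δ sin H_s = 0.4509 × 0.9995 × 0.9981 = 0.4498.
Q̄ = (1362/π) × (0.0458 + 0.4498) = 433.54 × 0.4956 = 214.86 W/m².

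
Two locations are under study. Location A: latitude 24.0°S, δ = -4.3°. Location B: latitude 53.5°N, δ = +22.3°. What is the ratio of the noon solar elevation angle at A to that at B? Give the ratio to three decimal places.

1.196

A: 90° − |-24.0 − (-4.3)| = 70.30°.
B: 90° − |53.5 − (22.3)| = 58.80°.
Ratio A/B = 70.3000 / 58.8000 = 1.1956.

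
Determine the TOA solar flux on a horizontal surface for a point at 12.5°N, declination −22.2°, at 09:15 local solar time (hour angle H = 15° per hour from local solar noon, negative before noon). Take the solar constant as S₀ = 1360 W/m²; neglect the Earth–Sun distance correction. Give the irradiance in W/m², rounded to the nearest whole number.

Hour angle H = 15° × (9.25 − 12) = -41.25°.
With φ = 12.5°, δ = -22.2°, H = -41.25°: sin φ sin δ = -0.0818, cos φ cos δ cos H = 0.6796, so cos θ_z = 0.5978.
Top-of-atmosphere irradiance = S₀ cos θ_z = 1360 × 0.5978 = 813.01 W/m².

813 W/m²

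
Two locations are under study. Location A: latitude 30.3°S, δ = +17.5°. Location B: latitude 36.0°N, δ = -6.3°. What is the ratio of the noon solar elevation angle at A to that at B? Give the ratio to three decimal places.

A: 90° − |-30.3 − (17.5)| = 42.20°.
B: 90° − |36.0 − (-6.3)| = 47.70°.
Ratio A/B = 42.2000 / 47.7000 = 0.8847.

0.885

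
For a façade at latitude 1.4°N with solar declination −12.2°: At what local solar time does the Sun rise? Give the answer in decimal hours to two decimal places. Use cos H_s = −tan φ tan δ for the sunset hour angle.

The sunset hour angle satisfies cos H_s = −tan φ tan δ = 0.0053, giving H_s = 89.70°.
Sunrise is at 12 − H_s/15 = 12 − 5.980 = 6.020 h local solar time.

6.02 h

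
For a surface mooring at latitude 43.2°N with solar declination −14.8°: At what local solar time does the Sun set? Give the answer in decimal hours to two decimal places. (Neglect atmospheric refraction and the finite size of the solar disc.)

17.04 h

−tan φ tan δ = −(0.9391)(-0.2642) = 0.2481; H_s = arccos(0.2481) = 75.63°.
Sunset is at 12 + H_s/15 = 12 + 5.042 = 17.042 h local solar time.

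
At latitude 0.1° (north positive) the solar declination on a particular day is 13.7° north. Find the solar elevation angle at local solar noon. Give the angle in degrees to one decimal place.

At local solar noon the hour angle is zero, so the elevation is 90° − |φ − δ| = 90° − |0.1° − (13.7°)| = 90° − 13.6° = 76.4°.

76.4°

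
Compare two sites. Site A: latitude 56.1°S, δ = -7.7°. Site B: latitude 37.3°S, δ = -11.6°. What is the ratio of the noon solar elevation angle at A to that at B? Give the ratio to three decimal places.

A: 90° − |-56.1 − (-7.7)| = 41.60°.
B: 90° − |-37.3 − (-11.6)| = 64.30°.
Ratio A/B = 41.6000 / 64.3000 = 0.6470.

0.647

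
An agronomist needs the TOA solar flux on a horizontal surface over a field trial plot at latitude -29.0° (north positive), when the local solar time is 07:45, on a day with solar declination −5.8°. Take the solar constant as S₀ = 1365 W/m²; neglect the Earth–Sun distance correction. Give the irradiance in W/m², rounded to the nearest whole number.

592 W/m²

Hour angle H = 15° × (7.75 − 12) = -63.75°.
cos θ_z = sin(-29.0°) sin(-5.8°) + cos(-29.0°) cos(-5.8°) cos(-63.75°) = 0.0490 + 0.3849 = 0.4339.
Top-of-atmosphere irradiance = S₀ cos θ_z = 1365 × 0.4339 = 592.27 W/m².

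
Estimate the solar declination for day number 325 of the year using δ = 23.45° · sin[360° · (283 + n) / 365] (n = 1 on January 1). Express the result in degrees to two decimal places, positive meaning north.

-20.24°

360 × (283 + 325) / 365 = 599.671°; sin(599.671°) = -0.8631.
δ = 23.45 × -0.8631 = -20.240° ≈ -20.24°.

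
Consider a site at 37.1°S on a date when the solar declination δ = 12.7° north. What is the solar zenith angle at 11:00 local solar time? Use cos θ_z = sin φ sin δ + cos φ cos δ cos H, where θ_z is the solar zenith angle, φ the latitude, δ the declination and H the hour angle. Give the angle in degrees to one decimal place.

Hour angle H = 15° × (11 − 12) = -15.00°.
With φ = -37.1°, δ = 12.7°, H = -15.00°: sin φ sin δ = -0.1326, cos φ cos δ cos H = 0.7516, so cos θ_z = 0.6190.
θ_z = arccos(0.6190) = 51.76°.

51.8°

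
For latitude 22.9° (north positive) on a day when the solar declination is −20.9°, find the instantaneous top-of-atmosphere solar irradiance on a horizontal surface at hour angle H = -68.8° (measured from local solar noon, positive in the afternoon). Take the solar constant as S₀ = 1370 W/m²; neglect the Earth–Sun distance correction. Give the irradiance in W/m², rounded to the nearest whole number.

236 W/m²

cos θ_z = sin φ sin δ + cos φ cos δ cos H = (0.3891)(-0.3567) + (0.9212)(0.9342)(0.3616) = 0.1724.
Top-of-atmosphere irradiance = S₀ cos θ_z = 1370 × 0.1724 = 236.19 W/m².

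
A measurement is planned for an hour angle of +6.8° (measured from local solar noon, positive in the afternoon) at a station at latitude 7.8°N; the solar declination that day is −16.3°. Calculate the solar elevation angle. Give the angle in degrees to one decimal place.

With φ = 7.8°, δ = -16.3°, H = 6.80°: sin φ sin δ = -0.0381, cos φ cos δ cos H = 0.9442, so cos θ_z = 0.9061.
θ_z = arccos(0.9061) = 25.03°, so the elevation is 90° − 25.03° = 64.97°.

65.0°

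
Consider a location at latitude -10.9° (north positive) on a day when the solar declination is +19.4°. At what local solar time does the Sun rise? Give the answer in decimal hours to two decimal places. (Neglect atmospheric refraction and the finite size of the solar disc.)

6.26 h

The sunset hour angle satisfies cos H_s = −tan φ tan δ = 0.0678, giving H_s = 86.11°.
Sunrise is at 12 − H_s/15 = 12 − 5.741 = 6.259 h local solar time.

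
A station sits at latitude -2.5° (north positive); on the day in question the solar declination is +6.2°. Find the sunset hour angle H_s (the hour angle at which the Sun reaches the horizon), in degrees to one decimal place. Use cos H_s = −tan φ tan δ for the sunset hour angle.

cos H_s = −tan(-2.5°) · tan(6.2°) = 0.0047, so H_s = arccos(0.0047) = 89.73°.

89.7°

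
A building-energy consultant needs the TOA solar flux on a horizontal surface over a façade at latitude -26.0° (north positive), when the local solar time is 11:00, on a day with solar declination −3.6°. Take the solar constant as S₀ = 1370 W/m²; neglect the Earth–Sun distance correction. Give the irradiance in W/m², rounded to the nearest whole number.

Hour angle H = 15° × (11 − 12) = -15.00°.
With φ = -26.0°, δ = -3.6°, H = -15.00°: sin φ sin δ = 0.0275, cos φ cos δ cos H = 0.8665, so cos θ_z = 0.8940.
Top-of-atmosphere irradiance = S₀ cos θ_z = 1370 × 0.8940 = 1224.78 W/m².

1225 W/m²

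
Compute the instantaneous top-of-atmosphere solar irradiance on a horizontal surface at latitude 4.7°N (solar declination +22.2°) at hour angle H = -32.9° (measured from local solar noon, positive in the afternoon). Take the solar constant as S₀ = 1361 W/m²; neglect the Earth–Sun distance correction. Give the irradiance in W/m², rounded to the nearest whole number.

1097 W/m²

With φ = 4.7°, δ = 22.2°, H = -32.90°: sin φ sin δ = 0.0310, cos φ cos δ cos H = 0.7748, so cos θ_z = 0.8058.
Top-of-atmosphere irradiance = S₀ cos θ_z = 1361 × 0.8058 = 1096.69 W/m².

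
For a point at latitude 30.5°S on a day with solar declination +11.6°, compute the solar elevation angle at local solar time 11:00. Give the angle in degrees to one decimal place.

Hour angle H = 15° × (11 − 12) = -15.00°.
cos θ_z = sin φ sin δ + cos φ cos δ cos H = (-0.5075)(0.2011) + (0.8616)(0.9796)(0.9659) = 0.7132.
θ_z = arccos(0.7132) = 44.50°, so the elevation is 90° − 44.50° = 45.50°.

45.5°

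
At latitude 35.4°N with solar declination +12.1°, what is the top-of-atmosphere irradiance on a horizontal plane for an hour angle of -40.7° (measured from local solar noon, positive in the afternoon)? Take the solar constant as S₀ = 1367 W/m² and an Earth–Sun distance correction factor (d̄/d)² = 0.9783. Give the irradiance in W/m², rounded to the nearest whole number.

970 W/m²

cos θ_z = sin(35.4°) sin(12.1°) + cos(35.4°) cos(12.1°) cos(-40.70°) = 0.1214 + 0.6042 = 0.7256.
Top-of-atmosphere irradiance = S₀ (d̄/d)² cos θ_z = 1367 × 0.9783 × 0.7256 = 970.37 W/m².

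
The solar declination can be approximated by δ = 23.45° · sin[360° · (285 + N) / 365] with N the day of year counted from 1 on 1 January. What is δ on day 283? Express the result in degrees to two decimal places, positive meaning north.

360 × (285 + 283) / 365 = 560.219°; sin(560.219°) = -0.3456.
δ = 23.45 × -0.3456 = -8.104° ≈ -8.10°.

-8.10°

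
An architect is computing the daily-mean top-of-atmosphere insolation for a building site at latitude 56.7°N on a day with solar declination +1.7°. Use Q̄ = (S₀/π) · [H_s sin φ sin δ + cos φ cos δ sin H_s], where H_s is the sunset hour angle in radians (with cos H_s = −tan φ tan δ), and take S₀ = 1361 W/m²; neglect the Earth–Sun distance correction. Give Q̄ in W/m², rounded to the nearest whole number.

255 W/m²

−tan φ tan δ = −(1.5224)(0.0297) = -0.0452; H_s = arccos(-0.0452) = 92.59°. In radians, H_s = 1.6160.
H_s sin φ sin δ = 1.6160 × 0.8358 × 0.0297 = 0.0401.
cos φ cos δ sin H_s = 0.5490 × 0.9996 × 0.9990 = 0.5482.
Q̄ = (1361/π) × (0.0401 + 0.5482) = 433.22 × 0.5883 = 254.86 W/m².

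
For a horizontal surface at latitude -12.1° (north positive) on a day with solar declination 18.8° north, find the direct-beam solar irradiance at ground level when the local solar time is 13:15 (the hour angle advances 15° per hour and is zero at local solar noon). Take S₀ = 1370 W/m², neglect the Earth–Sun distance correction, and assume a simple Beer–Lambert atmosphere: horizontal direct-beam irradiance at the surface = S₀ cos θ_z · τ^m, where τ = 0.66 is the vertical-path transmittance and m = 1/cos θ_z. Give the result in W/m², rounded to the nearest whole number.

Hour angle H = 15° × (13.25 − 12) = 18.75°.
cos θ_z = sin(-12.1°) sin(18.8°) + cos(-12.1°) cos(18.8°) cos(18.75°) = -0.0676 + 0.8765 = 0.8089.
Air mass m = 1/cos θ_z = 1/0.8089 = 1.236; τ^m = 0.66^1.236 = 0.5984.
Surface direct beam = 1370 × 0.8089 × 0.5984 = 663.14 W/m².

663 W/m²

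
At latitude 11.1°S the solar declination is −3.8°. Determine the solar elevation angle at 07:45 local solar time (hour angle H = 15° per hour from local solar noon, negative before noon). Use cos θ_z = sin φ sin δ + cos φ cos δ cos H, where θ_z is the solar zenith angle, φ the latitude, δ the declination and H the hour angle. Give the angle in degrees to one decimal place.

Hour angle H = 15° × (7.75 − 12) = -63.75°.
cos θ_z = sin φ sin δ + cos φ cos δ cos H = (-0.1925)(-0.0663) + (0.9813)(0.9978)(0.4423) = 0.4458.
θ_z = arccos(0.4458) = 63.53°, so the elevation is 90° − 63.53° = 26.47°.

26.5°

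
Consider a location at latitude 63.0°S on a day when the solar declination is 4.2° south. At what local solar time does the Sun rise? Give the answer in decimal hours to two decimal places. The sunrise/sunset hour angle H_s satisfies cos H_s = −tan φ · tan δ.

5.45 h

cos H_s = −tan(-63.0°) · tan(-4.2°) = -0.1441, so H_s = arccos(-0.1441) = 98.29°.
Sunrise is at 12 − H_s/15 = 12 − 6.553 = 5.447 h local solar time.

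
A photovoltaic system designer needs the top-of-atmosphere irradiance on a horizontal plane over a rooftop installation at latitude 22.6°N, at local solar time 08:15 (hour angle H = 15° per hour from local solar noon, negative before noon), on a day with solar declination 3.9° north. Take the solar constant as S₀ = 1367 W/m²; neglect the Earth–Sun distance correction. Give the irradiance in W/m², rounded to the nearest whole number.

735 W/m²

Hour angle H = 15° × (8.25 − 12) = -56.25°.
cos θ_z = sin(22.6°) sin(3.9°) + cos(22.6°) cos(3.9°) cos(-56.25°) = 0.0261 + 0.5117 = 0.5378.
Top-of-atmosphere irradiance = S₀ cos θ_z = 1367 × 0.5378 = 735.17 W/m².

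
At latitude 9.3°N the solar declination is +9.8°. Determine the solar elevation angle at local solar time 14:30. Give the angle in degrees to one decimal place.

53.0°

Hour angle H = 15° × (14.5 − 12) = 37.50°.
cos θ_z = sin φ sin δ + cos φ cos δ cos H = (0.1616)(0.1702) + (0.9869)(0.9854)(0.7934) = 0.7991.
θ_z = arccos(0.7991) = 36.96°, so the elevation is 90° − 36.96° = 53.04°.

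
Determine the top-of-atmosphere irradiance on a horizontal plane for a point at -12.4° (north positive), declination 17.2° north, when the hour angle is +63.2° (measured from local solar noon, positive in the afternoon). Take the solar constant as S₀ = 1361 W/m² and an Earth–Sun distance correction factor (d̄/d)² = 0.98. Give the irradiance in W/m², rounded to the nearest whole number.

cos θ_z = sin φ sin δ + cos φ cos δ cos H = (-0.2147)(0.2957) + (0.9767)(0.9553)(0.4509) = 0.3572.
Top-of-atmosphere irradiance = S₀ (d̄/d)² cos θ_z = 1361 × 0.98 × 0.3572 = 476.43 W/m².

476 W/m²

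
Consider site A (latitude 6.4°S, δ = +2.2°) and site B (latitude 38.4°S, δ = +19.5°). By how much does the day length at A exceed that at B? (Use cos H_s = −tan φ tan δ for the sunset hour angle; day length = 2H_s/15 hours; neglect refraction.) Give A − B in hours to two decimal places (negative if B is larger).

A: H_s = arccos(−tan -6.4° · tan 2.2°) = 89.75°, so 2H_s/15 = 11.9667 h.
B: H_s = arccos(−tan -38.4° · tan 19.5°) = 73.70°, so 2H_s/15 = 9.8267 h.
A − B = 11.9667 − 9.8267 = 2.1400 h.

+2.14 h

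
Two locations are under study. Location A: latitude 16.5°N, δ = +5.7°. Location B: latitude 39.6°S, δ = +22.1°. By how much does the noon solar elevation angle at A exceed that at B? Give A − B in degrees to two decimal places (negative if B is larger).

+50.90°

A: 90° − |16.5 − (5.7)| = 79.20°.
B: 90° − |-39.6 − (22.1)| = 28.30°.
A − B = 79.20 − 28.30 = 50.90°.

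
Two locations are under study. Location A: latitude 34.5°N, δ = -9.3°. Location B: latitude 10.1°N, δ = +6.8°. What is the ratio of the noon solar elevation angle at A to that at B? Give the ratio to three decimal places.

A: 90° − |34.5 − (-9.3)| = 46.20°.
B: 90° − |10.1 − (6.8)| = 86.70°.
Ratio A/B = 46.2000 / 86.7000 = 0.5329.

0.533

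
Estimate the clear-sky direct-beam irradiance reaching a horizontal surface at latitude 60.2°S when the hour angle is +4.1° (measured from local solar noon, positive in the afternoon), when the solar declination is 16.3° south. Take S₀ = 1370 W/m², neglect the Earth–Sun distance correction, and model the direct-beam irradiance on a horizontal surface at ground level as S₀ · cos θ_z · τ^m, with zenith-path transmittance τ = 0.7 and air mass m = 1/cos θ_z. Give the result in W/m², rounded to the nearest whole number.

600 W/m²

cos θ_z = sin(-60.2°) sin(-16.3°) + cos(-60.2°) cos(-16.3°) cos(4.10°) = 0.2436 + 0.4758 = 0.7194.
Air mass m = 1/cos θ_z = 1/0.7194 = 1.390; τ^m = 0.7^1.390 = 0.6091.
Surface direct beam = 1370 × 0.7194 × 0.6091 = 600.32 W/m².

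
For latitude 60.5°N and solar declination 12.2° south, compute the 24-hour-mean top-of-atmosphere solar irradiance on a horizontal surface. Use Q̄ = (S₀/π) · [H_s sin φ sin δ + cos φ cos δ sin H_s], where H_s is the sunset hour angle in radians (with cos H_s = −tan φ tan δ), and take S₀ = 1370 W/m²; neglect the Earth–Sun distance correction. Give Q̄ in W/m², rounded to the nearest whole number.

99 W/m²

The sunset hour angle satisfies cos H_s = −tan φ tan δ = 0.3821, giving H_s = 67.54°. In radians, H_s = 1.1788.
H_s sin φ sin δ = 1.1788 × 0.8704 × -0.2113 = -0.2168.
cos φ cos δ sin H_s = 0.4924 × 0.9774 × 0.9241 = 0.4447.
Q̄ = (1370/π) × (-0.2168 + 0.4447) = 436.08 × 0.2279 = 99.38 W/m².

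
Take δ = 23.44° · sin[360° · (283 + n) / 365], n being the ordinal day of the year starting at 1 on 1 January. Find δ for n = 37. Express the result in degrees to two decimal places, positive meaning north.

360 × (283 + 37) / 365 = 315.616°; sin(315.616°) = -0.6995.
δ = 23.44 × -0.6995 = -16.396° ≈ -16.40°.

-16.40°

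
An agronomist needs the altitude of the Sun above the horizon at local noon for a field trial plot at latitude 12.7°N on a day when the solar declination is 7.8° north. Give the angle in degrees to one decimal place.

85.1°

At local solar noon the hour angle is zero, so the elevation is 90° − |φ − δ| = 90° − |12.7° − (7.8°)| = 90° − 4.9° = 85.1°.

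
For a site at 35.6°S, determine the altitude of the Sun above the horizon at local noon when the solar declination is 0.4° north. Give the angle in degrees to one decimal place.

At local solar noon the hour angle is zero, so the elevation is 90° − |φ − δ| = 90° − |-35.6° − (0.4°)| = 90° − 36.0° = 54.0°.

54.0°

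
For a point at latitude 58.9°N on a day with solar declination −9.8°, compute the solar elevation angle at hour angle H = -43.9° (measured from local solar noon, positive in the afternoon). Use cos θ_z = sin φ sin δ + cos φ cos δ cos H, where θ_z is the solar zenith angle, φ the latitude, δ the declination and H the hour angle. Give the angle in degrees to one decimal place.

12.8°

cos θ_z = sin(58.9°) sin(-9.8°) + cos(58.9°) cos(-9.8°) cos(-43.90°) = -0.1457 + 0.3668 = 0.2211.
θ_z = arccos(0.2211) = 77.23°, so the elevation is 90° − 77.23° = 12.77°.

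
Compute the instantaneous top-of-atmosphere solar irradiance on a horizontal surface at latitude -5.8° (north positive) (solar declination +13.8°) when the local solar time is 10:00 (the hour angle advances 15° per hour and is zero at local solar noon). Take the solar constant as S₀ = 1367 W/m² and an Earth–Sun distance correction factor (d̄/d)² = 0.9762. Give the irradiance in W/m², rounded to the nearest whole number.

1084 W/m²

Hour angle H = 15° × (10 − 12) = -30.00°.
cos θ_z = sin φ sin δ + cos φ cos δ cos H = (-0.1011)(0.2385) + (0.9949)(0.9711)(0.8660) = 0.8126.
Top-of-atmosphere irradiance = S₀ (d̄/d)² cos θ_z = 1367 × 0.9762 × 0.8126 = 1084.39 W/m².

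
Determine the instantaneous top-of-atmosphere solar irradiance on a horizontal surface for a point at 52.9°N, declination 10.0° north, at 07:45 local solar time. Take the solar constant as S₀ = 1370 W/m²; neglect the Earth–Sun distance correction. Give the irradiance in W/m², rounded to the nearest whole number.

550 W/m²

Hour angle H = 15° × (7.75 − 12) = -63.75°.
cos θ_z = sin φ sin δ + cos φ cos δ cos H = (0.7976)(0.1736) + (0.6032)(0.9848)(0.4423) = 0.4012.
Top-of-atmosphere irradiance = S₀ cos θ_z = 1370 × 0.4012 = 549.64 W/m².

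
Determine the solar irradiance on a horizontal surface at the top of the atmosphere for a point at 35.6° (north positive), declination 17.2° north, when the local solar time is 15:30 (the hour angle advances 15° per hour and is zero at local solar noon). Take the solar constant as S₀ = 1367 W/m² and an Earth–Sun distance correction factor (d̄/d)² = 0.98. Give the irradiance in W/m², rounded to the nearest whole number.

Hour angle H = 15° × (15.5 − 12) = 52.50°.
cos θ_z = sin(35.6°) sin(17.2°) + cos(35.6°) cos(17.2°) cos(52.50°) = 0.1721 + 0.4728 = 0.6449.
Top-of-atmosphere irradiance = S₀ (d̄/d)² cos θ_z = 1367 × 0.98 × 0.6449 = 863.95 W/m².

864 W/m²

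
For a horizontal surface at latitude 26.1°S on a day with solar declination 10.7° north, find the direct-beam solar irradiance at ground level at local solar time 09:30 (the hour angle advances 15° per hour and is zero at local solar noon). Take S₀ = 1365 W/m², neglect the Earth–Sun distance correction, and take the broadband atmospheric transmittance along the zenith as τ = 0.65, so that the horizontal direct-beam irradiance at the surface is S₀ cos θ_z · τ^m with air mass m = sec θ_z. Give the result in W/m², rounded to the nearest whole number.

Hour angle H = 15° × (9.5 − 12) = -37.50°.
cos θ_z = sin φ sin δ + cos φ cos δ cos H = (-0.4399)(0.1857) + (0.8980)(0.9826)(0.7934) = 0.6184.
Air mass m = 1/cos θ_z = 1/0.6184 = 1.617; τ^m = 0.65^1.617 = 0.4983.
Surface direct beam = 1365 × 0.6184 × 0.4983 = 420.62 W/m².

421 W/m²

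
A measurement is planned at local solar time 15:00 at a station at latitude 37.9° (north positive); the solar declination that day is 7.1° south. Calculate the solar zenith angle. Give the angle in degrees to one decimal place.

61.5°

Hour angle H = 15° × (15 − 12) = 45.00°.
cos θ_z = sin(37.9°) sin(-7.1°) + cos(37.9°) cos(-7.1°) cos(45.00°) = -0.0759 + 0.5537 = 0.4778.
θ_z = arccos(0.4778) = 61.46°.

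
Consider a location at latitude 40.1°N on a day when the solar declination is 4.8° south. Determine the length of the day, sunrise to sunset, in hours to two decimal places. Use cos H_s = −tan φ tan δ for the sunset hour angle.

cos H_s = −tan(40.1°) · tan(-4.8°) = 0.0707, so H_s = arccos(0.0707) = 85.95°.
Day length = 2 H_s / 15° h⁻¹ = 171.90° / 15 = 11.460 h.

11.46 hours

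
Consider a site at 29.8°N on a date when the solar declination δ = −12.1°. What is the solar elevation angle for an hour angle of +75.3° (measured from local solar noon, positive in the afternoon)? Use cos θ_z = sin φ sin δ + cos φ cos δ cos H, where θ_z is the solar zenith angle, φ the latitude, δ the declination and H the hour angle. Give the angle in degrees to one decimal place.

6.4°

cos θ_z = sin φ sin δ + cos φ cos δ cos H = (0.4970)(-0.2096) + (0.8678)(0.9778)(0.2538) = 0.1112.
θ_z = arccos(0.1112) = 83.62°, so the elevation is 90° − 83.62° = 6.38°.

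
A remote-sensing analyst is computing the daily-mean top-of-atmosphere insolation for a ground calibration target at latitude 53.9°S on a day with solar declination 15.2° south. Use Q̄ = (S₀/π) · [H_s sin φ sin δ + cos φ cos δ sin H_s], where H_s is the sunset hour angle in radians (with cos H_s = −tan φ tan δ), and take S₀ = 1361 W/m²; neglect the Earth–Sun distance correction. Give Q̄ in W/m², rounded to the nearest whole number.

The sunset hour angle satisfies cos H_s = −tan φ tan δ = -0.3726, giving H_s = 111.88°. In radians, H_s = 1.9527.
H_s sin φ sin δ = 1.9527 × -0.8080 × -0.2622 = 0.4137.
cos φ cos δ sin H_s = 0.5892 × 0.9650 × 0.9280 = 0.5276.
Q̄ = (1361/π) × (0.4137 + 0.5276) = 433.22 × 0.9413 = 407.79 W/m².

408 W/m²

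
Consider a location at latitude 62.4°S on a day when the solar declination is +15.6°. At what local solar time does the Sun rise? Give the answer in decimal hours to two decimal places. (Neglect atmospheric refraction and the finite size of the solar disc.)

8.15 h

−tan φ tan δ = −(-1.9128)(0.2792) = 0.5341; H_s = arccos(0.5341) = 57.72°.
Sunrise is at 12 − H_s/15 = 12 − 3.848 = 8.152 h local solar time.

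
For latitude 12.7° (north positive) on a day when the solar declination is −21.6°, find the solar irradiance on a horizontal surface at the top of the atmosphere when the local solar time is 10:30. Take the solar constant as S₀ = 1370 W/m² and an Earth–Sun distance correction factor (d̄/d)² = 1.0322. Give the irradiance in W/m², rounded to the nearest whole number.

Hour angle H = 15° × (10.5 − 12) = -22.50°.
With φ = 12.7°, δ = -21.6°, H = -22.50°: sin φ sin δ = -0.0809, cos φ cos δ cos H = 0.8380, so cos θ_z = 0.7571.
Top-of-atmosphere irradiance = S₀ (d̄/d)² cos θ_z = 1370 × 1.0322 × 0.7571 = 1070.63 W/m².

1071 W/m²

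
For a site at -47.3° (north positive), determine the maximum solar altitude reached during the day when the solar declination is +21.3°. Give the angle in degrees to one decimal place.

At local solar noon the hour angle is zero, so the elevation is 90° − |φ − δ| = 90° − |-47.3° − (21.3°)| = 90° − 68.6° = 21.4°.

21.4°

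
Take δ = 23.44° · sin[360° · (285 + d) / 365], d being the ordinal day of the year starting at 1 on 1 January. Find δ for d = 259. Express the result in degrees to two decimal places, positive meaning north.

+1.41°

360 × (285 + 259) / 365 = 536.548°; sin(536.548°) = 0.0602.
δ = 23.44 × 0.0602 = 1.411° ≈ +1.41°.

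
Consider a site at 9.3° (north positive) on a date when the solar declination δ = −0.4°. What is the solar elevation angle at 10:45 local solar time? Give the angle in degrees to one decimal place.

Hour angle H = 15° × (10.75 − 12) = -18.75°.
With φ = 9.3°, δ = -0.4°, H = -18.75°: sin φ sin δ = -0.0011, cos φ cos δ cos H = 0.9345, so cos θ_z = 0.9334.
θ_z = arccos(0.9334) = 21.03°, so the elevation is 90° − 21.03° = 68.97°.

69.0°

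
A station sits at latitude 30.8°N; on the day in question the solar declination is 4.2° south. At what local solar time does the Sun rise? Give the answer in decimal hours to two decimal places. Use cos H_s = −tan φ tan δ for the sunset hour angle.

The sunset hour angle satisfies cos H_s = −tan φ tan δ = 0.0438, giving H_s = 87.49°.
Sunrise is at 12 − H_s/15 = 12 − 5.833 = 6.167 h local solar time.

6.17 h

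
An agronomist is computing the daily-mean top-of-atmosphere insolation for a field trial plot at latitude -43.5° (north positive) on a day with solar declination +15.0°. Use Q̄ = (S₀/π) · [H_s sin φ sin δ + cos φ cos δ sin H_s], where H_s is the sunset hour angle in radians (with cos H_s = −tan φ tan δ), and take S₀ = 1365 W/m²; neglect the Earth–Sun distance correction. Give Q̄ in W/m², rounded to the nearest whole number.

The sunset hour angle satisfies cos H_s = −tan φ tan δ = 0.2543, giving H_s = 75.27°. In radians, H_s = 1.3137.
H_s sin φ sin δ = 1.3137 × -0.6884 × 0.2588 = -0.2340.
cos φ cos δ sin H_s = 0.7254 × 0.9659 × 0.9671 = 0.6776.
Q̄ = (1365/π) × (-0.2340 + 0.6776) = 434.49 × 0.4436 = 192.74 W/m².

193 W/m²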